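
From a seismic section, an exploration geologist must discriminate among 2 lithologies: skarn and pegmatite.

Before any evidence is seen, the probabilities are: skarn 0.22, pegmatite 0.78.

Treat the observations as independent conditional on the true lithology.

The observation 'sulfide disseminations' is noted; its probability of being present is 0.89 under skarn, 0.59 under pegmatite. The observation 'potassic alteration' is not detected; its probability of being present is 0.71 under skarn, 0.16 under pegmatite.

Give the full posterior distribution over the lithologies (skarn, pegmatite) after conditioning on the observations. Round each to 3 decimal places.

Multiply each prior by the joint likelihood of the evidence pattern (using 1 − P(present | H) for each absent observation):
  skarn: 0.22 × 0.89 × (1 − 0.71) = 0.056782
  pegmatite: 0.78 × 0.59 × (1 − 0.16) = 0.38657
Normalizing constant Z = 0.056782 + 0.38657 = 0.44335.
P(skarn | evidence) = 0.056782 / 0.44335 ≈ 0.128
P(pegmatite | evidence) = 0.38657 / 0.44335 ≈ 0.872

0.128, 0.872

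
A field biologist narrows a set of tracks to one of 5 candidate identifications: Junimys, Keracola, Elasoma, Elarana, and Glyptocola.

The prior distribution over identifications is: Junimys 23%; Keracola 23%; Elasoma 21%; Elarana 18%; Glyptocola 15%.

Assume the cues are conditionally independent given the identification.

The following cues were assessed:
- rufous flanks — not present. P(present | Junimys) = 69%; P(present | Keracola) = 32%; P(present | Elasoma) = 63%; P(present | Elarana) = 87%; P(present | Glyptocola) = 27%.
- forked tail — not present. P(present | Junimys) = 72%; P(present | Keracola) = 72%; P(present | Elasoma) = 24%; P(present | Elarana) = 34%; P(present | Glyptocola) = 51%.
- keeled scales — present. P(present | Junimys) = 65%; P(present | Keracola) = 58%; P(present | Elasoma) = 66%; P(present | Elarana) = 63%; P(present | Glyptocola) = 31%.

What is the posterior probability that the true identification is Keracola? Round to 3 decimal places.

0.245

Multiply each prior by the joint likelihood of the cue pattern (using 1 − P(present | H) for each absent cue):
  Junimys: 0.23 × (1 − 0.69) × (1 − 0.72) × 0.65 = 0.012977
  Keracola: 0.23 × (1 − 0.32) × (1 − 0.72) × 0.58 = 0.025399
  Elasoma: 0.21 × (1 − 0.63) × (1 − 0.24) × 0.66 = 0.038974
  Elarana: 0.18 × (1 − 0.87) × (1 − 0.34) × 0.63 = 0.0097297
  Glyptocola: 0.15 × (1 − 0.27) × (1 − 0.51) × 0.31 = 0.016633
The unnormalized weights sum to 0.10371.
P(Keracola | evidence) = 0.025399 / 0.10371 ≈ 0.245.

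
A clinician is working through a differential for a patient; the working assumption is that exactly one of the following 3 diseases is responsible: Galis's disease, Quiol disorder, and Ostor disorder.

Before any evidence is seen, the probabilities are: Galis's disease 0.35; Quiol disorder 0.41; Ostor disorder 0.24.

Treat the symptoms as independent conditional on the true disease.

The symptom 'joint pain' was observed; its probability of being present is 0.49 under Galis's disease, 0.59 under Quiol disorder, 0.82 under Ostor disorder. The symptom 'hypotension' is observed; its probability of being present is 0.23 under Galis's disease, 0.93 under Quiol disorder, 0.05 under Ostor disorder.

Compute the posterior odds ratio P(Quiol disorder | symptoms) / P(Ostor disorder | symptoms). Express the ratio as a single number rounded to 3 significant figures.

22.9

The normalizing constant cancels in an odds ratio, so compute prior × likelihood for the two hypotheses only:
  Quiol disorder: 0.41 × 0.59 × 0.93 = 0.22497
  Ostor disorder: 0.24 × 0.82 × 0.05 = 0.00984
Posterior odds = 0.22497 / 0.00984 ≈ 22.9.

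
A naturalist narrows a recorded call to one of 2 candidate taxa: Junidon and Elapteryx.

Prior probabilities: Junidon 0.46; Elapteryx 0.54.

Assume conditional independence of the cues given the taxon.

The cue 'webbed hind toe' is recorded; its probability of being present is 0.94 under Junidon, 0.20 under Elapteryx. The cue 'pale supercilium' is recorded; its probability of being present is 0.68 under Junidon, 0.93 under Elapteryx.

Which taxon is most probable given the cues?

For each hypothesis, the unnormalized posterior weight is prior × product of the cue likelihoods:
  Junidon: 0.46 × 0.94 × 0.68 = 0.29403
  Elapteryx: 0.54 × 0.20 × 0.93 = 0.10044
Marginal likelihood of the evidence = 0.39447.
P(Junidon | evidence) ≈ 0.29403 / 0.39447 ≈ 0.745
P(Elapteryx | evidence) ≈ 0.10044 / 0.39447 ≈ 0.255
The largest is 0.745, so Junidon is most probable.

Junidon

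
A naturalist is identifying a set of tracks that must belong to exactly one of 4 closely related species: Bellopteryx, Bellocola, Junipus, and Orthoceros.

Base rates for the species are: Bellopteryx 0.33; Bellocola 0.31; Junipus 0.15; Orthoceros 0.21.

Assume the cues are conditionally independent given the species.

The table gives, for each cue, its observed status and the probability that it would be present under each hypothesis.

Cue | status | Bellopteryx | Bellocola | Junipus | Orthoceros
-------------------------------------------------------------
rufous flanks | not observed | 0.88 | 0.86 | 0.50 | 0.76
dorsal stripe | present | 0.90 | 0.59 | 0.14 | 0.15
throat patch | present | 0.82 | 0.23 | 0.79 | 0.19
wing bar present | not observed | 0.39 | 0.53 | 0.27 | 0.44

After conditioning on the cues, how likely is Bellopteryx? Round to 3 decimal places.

0.649

Multiply each prior by the joint likelihood of the cue pattern (using 1 − P(present | H) for each absent cue):
  Bellopteryx: 0.33 × (1 − 0.88) × 0.90 × 0.82 × (1 − 0.39) = 0.017827
  Bellocola: 0.31 × (1 − 0.86) × 0.59 × 0.23 × (1 − 0.53) = 0.002768
  Junipus: 0.15 × (1 − 0.50) × 0.14 × 0.79 × (1 − 0.27) = 0.0060554
  Orthoceros: 0.21 × (1 − 0.76) × 0.15 × 0.19 × (1 − 0.44) = 0.00080438
The unnormalized weights sum to 0.027455.
P(Bellopteryx | evidence) = 0.017827 / 0.027455 ≈ 0.649.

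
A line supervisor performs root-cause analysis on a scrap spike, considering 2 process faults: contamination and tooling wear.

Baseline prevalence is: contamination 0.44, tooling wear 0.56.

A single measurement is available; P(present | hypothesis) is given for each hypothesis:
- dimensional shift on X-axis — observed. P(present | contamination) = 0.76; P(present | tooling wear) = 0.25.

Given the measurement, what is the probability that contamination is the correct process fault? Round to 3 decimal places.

0.705

By Bayes' rule, the unnormalized weight for each hypothesis is prior × likelihood:
  contamination: 0.44 × 0.76 = 0.3344
  tooling wear: 0.56 × 0.25 = 0.14
The unnormalized weights sum to 0.4744.
P(contamination | evidence) = 0.3344 / 0.4744 ≈ 0.705.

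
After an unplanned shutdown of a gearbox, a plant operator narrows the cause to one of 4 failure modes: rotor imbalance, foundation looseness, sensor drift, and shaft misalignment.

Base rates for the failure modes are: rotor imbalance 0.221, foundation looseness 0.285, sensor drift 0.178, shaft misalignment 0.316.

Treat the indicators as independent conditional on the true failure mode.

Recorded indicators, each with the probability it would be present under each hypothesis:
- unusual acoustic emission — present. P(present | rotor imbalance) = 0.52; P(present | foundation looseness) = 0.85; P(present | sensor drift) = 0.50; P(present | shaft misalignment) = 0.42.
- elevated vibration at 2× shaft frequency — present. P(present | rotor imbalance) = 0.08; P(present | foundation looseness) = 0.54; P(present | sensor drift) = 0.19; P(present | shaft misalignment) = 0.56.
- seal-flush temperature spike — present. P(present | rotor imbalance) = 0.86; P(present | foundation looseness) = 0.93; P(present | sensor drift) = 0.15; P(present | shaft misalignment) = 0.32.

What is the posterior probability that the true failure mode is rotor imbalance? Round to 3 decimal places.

For each hypothesis, the unnormalized posterior weight is prior × product of the indicator likelihoods:
  rotor imbalance: 0.221 × 0.52 × 0.08 × 0.86 = 0.0079065
  foundation looseness: 0.285 × 0.85 × 0.54 × 0.93 = 0.12166
  sensor drift: 0.178 × 0.50 × 0.19 × 0.15 = 0.0025365
  shaft misalignment: 0.316 × 0.42 × 0.56 × 0.32 = 0.023783
Normalizing constant Z = 0.0079065 + 0.12166 + 0.0025365 + 0.023783 = 0.15588.
P(rotor imbalance | evidence) = 0.0079065 / 0.15588 ≈ 0.051.

0.051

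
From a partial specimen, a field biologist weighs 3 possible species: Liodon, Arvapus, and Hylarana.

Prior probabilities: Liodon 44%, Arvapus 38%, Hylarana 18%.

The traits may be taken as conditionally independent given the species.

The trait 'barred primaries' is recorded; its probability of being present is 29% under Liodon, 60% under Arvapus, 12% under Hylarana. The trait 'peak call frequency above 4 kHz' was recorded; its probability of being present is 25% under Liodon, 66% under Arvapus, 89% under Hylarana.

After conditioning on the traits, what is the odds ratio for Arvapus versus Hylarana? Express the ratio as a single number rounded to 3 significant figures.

Posterior odds equal prior odds times the likelihood ratio; only the two competing hypotheses matter.
  Arvapus: 0.38 × 0.60 × 0.66 = 0.15048
  Hylarana: 0.18 × 0.12 × 0.89 = 0.019224
Posterior odds = 0.15048 / 0.019224 ≈ 7.83.

7.83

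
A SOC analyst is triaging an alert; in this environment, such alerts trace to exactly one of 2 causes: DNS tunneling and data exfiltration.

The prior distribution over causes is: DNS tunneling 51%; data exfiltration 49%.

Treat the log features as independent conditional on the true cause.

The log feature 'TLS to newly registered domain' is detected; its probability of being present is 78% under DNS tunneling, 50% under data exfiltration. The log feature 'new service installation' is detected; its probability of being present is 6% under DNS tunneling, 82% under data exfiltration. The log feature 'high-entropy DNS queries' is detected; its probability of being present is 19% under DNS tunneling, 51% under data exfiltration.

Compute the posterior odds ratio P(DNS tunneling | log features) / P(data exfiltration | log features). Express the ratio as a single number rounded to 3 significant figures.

0.0443

Unnormalized posterior weight (prior times the log feature likelihoods) for each of the two hypotheses:
  DNS tunneling: 0.51 × 0.78 × 0.06 × 0.19 = 0.0045349
  data exfiltration: 0.49 × 0.50 × 0.82 × 0.51 = 0.10246
Odds(DNS tunneling : data exfiltration) = 0.0045349 / 0.10246 ≈ 0.0443.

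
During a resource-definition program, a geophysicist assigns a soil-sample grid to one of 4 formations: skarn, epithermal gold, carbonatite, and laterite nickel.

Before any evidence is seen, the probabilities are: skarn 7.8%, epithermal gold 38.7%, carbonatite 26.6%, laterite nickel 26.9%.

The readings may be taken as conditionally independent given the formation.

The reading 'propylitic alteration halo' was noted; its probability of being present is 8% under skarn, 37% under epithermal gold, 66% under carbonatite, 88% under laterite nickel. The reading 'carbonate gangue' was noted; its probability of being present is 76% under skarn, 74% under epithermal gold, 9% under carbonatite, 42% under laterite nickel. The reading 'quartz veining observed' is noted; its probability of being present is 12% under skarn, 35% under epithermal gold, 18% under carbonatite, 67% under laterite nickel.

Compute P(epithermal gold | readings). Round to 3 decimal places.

0.346

By Bayes' rule with conditional independence, the unnormalized weight for each hypothesis is prior × ∏ likelihoods:
  skarn: 0.078 × 0.08 × 0.76 × 0.12 = 0.00056909
  epithermal gold: 0.387 × 0.37 × 0.74 × 0.35 = 0.037086
  carbonatite: 0.266 × 0.66 × 0.09 × 0.18 = 0.0028441
  laterite nickel: 0.269 × 0.88 × 0.42 × 0.67 = 0.066613
Normalizing constant Z = 0.00056909 + 0.037086 + 0.0028441 + 0.066613 = 0.10711.
P(epithermal gold | evidence) = 0.037086 / 0.10711 ≈ 0.346.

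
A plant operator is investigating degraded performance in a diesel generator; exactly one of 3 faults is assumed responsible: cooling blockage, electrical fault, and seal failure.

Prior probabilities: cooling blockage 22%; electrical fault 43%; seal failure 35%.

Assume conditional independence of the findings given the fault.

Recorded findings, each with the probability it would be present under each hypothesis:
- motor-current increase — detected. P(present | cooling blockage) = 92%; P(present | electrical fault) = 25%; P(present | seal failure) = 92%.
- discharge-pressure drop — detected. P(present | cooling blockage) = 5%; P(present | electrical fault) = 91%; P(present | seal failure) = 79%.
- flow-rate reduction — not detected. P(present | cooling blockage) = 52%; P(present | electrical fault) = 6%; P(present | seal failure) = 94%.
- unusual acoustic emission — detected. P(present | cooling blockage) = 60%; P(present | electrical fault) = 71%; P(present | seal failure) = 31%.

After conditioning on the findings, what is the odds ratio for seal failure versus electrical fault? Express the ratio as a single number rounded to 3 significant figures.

Posterior odds equal prior odds times the likelihood ratio; only the two competing hypotheses matter (using 1 − P(present | H) for each absent finding).
  seal failure: 0.35 × 0.92 × 0.79 × (1 − 0.94) × 0.31 = 0.0047315
  electrical fault: 0.43 × 0.25 × 0.91 × (1 − 0.06) × 0.71 = 0.065288
Posterior odds = 0.0047315 / 0.065288 ≈ 0.0725.

0.0725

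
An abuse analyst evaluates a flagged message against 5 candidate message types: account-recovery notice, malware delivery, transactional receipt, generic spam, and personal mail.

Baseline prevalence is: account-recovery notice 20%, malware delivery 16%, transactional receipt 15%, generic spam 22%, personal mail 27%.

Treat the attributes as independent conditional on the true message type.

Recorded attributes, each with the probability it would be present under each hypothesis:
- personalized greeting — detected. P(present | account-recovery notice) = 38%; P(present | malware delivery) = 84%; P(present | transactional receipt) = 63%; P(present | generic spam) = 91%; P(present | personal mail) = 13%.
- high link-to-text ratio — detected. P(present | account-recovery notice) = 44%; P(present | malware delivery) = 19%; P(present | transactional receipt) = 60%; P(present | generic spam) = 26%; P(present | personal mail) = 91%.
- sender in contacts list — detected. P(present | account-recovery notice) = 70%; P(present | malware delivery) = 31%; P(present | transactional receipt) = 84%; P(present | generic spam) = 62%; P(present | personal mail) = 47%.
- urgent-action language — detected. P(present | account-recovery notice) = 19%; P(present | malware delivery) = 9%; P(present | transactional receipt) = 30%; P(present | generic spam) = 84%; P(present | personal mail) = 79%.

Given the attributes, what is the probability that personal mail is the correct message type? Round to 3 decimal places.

For each hypothesis, the unnormalized posterior weight is prior × product of the attribute likelihoods:
  account-recovery notice: 0.20 × 0.38 × 0.44 × 0.70 × 0.19 = 0.0044475
  malware delivery: 0.16 × 0.84 × 0.19 × 0.31 × 0.09 = 0.00071245
  transactional receipt: 0.15 × 0.63 × 0.60 × 0.84 × 0.30 = 0.014288
  generic spam: 0.22 × 0.91 × 0.26 × 0.62 × 0.84 = 0.027109
  personal mail: 0.27 × 0.13 × 0.91 × 0.47 × 0.79 = 0.01186
Normalizing constant Z = 0.0044475 + 0.00071245 + 0.014288 + 0.027109 + 0.01186 = 0.058417.
P(personal mail | evidence) = 0.01186 / 0.058417 ≈ 0.203.

0.203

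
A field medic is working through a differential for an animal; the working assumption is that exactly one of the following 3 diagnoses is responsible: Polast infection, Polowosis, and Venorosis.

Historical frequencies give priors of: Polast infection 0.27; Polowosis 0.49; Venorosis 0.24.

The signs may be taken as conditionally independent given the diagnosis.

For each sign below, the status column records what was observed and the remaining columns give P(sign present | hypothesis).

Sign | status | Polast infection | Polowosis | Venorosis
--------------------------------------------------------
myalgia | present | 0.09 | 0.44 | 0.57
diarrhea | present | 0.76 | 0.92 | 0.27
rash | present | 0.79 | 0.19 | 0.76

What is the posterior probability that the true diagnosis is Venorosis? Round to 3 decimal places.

By Bayes' rule with conditional independence, the unnormalized weight for each hypothesis is prior × ∏ likelihoods:
  Polast infection: 0.27 × 0.09 × 0.76 × 0.79 = 0.01459
  Polowosis: 0.49 × 0.44 × 0.92 × 0.19 = 0.037687
  Venorosis: 0.24 × 0.57 × 0.27 × 0.76 = 0.028071
Marginal likelihood of the evidence = 0.080348.
P(Venorosis | evidence) = 0.028071 / 0.080348 ≈ 0.349.

0.349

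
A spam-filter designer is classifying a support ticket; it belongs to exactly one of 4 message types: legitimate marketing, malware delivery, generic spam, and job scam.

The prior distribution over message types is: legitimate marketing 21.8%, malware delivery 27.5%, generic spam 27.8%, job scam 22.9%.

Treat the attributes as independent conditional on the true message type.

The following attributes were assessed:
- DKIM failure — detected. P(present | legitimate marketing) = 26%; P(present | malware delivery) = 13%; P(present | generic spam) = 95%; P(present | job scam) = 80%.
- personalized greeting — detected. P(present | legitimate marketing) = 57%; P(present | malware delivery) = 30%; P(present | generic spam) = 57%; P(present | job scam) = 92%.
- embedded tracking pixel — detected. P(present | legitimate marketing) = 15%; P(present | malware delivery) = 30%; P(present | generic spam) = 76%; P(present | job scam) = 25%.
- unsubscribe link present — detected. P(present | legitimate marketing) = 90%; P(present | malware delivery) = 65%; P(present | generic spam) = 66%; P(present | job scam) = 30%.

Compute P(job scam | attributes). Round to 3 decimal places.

0.134

For each hypothesis, the unnormalized posterior weight is prior × product of the attribute likelihoods:
  legitimate marketing: 0.218 × 0.26 × 0.57 × 0.15 × 0.90 = 0.0043615
  malware delivery: 0.275 × 0.13 × 0.30 × 0.30 × 0.65 = 0.0020914
  generic spam: 0.278 × 0.95 × 0.57 × 0.76 × 0.66 = 0.075509
  job scam: 0.229 × 0.80 × 0.92 × 0.25 × 0.30 = 0.012641
Normalizing constant Z = 0.0043615 + 0.0020914 + 0.075509 + 0.012641 = 0.094603.
P(job scam | evidence) = 0.012641 / 0.094603 ≈ 0.134.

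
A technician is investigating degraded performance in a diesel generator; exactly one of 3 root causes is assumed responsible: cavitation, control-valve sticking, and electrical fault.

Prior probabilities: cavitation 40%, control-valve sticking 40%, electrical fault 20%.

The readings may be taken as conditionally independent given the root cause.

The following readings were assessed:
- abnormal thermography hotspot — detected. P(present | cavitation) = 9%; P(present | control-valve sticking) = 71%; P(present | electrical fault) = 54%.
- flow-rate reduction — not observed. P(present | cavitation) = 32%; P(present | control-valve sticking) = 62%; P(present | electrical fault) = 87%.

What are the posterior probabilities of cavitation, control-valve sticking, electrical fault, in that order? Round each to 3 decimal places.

0.167, 0.737, 0.096

Multiply each prior by the joint likelihood of the reading pattern (using 1 − P(present | H) for each absent reading):
  cavitation: 0.40 × 0.09 × (1 − 0.32) = 0.02448
  control-valve sticking: 0.40 × 0.71 × (1 − 0.62) = 0.10792
  electrical fault: 0.20 × 0.54 × (1 − 0.87) = 0.01404
Marginal likelihood of the evidence = 0.14644.
P(cavitation | evidence) = 0.02448 / 0.14644 ≈ 0.167
P(control-valve sticking | evidence) = 0.10792 / 0.14644 ≈ 0.737
P(electrical fault | evidence) = 0.01404 / 0.14644 ≈ 0.096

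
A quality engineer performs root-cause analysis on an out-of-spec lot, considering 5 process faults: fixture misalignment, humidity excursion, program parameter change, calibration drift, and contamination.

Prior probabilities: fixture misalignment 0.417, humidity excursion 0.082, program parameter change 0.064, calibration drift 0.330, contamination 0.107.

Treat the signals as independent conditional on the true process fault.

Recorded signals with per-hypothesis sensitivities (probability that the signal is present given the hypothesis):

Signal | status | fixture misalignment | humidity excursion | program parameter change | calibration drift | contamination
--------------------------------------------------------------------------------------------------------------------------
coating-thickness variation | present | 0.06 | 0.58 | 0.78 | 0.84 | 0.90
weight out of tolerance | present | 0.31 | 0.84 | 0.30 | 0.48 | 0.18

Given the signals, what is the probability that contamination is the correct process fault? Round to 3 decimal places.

By Bayes' rule with conditional independence, the unnormalized weight for each hypothesis is prior × ∏ likelihoods:
  fixture misalignment: 0.417 × 0.06 × 0.31 = 0.0077562
  humidity excursion: 0.082 × 0.58 × 0.84 = 0.03995
  program parameter change: 0.064 × 0.78 × 0.30 = 0.014976
  calibration drift: 0.330 × 0.84 × 0.48 = 0.13306
  contamination: 0.107 × 0.90 × 0.18 = 0.017334
Marginal likelihood of the evidence = 0.21307.
P(contamination | evidence) = 0.017334 / 0.21307 ≈ 0.081.

0.081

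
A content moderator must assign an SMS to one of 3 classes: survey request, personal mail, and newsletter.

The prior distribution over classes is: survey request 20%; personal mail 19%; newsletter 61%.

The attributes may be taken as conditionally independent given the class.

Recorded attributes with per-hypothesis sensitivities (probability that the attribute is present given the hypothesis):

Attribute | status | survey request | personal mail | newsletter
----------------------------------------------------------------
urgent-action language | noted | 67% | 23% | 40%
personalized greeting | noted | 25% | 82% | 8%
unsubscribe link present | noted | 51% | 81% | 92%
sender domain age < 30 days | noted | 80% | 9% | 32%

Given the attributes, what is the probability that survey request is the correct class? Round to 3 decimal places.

0.621

By Bayes' rule with conditional independence, the unnormalized weight for each hypothesis is prior × ∏ likelihoods:
  survey request: 0.20 × 0.67 × 0.25 × 0.51 × 0.80 = 0.013668
  personal mail: 0.19 × 0.23 × 0.82 × 0.81 × 0.09 = 0.0026123
  newsletter: 0.61 × 0.40 × 0.08 × 0.92 × 0.32 = 0.0057467
Normalizing constant Z = 0.013668 + 0.0026123 + 0.0057467 = 0.022027.
P(survey request | evidence) = 0.013668 / 0.022027 ≈ 0.621.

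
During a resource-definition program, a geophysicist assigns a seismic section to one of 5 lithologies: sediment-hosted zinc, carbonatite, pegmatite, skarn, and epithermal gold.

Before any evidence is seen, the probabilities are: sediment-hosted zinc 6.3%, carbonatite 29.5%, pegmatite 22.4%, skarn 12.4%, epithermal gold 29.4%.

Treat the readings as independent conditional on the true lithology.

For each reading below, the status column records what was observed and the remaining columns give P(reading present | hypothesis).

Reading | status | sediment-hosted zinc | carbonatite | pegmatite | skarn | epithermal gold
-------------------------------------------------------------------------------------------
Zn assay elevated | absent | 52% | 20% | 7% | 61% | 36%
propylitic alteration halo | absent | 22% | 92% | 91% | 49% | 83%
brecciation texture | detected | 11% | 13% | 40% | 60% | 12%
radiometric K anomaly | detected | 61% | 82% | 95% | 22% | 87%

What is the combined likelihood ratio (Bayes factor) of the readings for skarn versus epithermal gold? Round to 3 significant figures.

2.31

Joint likelihood of the reading pattern under each hypothesis (using 1 − P(present | H) for each absent reading):
  skarn: (1 − 0.61) × (1 − 0.49) × 0.60 × 0.22 = 0.026255
  epithermal gold: (1 − 0.36) × (1 − 0.83) × 0.12 × 0.87 = 0.011359
Bayes factor = 0.026255 / 0.011359 ≈ 2.31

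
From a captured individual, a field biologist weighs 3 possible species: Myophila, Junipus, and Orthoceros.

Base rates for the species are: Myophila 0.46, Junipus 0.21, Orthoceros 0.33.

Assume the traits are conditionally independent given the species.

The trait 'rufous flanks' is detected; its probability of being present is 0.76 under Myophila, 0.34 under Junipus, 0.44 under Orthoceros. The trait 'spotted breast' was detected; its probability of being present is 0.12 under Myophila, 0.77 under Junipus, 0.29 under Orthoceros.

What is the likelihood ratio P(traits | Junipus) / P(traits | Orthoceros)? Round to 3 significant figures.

2.05

Take the product of per-trait likelihoods under each hypothesis, then divide.
  Junipus: 0.34 × 0.77 = 0.2618
  Orthoceros: 0.44 × 0.29 = 0.1276
Bayes factor = 0.2618 / 0.1276 ≈ 2.05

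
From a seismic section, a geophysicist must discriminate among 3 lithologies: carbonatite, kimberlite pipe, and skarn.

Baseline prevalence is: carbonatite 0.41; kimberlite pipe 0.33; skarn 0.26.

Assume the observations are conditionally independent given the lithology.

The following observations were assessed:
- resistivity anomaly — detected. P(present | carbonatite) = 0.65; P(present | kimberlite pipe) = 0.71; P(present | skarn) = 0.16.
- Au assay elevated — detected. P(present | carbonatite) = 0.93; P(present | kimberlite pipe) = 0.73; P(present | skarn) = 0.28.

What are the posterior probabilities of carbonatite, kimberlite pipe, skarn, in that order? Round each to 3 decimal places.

0.576, 0.397, 0.027

Multiply each prior by the joint likelihood of the evidence pattern:
  carbonatite: 0.41 × 0.65 × 0.93 = 0.24785
  kimberlite pipe: 0.33 × 0.71 × 0.73 = 0.17104
  skarn: 0.26 × 0.16 × 0.28 = 0.011648
Marginal likelihood of the evidence = 0.43053.
P(carbonatite | evidence) = 0.24785 / 0.43053 ≈ 0.576
P(kimberlite pipe | evidence) = 0.17104 / 0.43053 ≈ 0.397
P(skarn | evidence) = 0.011648 / 0.43053 ≈ 0.027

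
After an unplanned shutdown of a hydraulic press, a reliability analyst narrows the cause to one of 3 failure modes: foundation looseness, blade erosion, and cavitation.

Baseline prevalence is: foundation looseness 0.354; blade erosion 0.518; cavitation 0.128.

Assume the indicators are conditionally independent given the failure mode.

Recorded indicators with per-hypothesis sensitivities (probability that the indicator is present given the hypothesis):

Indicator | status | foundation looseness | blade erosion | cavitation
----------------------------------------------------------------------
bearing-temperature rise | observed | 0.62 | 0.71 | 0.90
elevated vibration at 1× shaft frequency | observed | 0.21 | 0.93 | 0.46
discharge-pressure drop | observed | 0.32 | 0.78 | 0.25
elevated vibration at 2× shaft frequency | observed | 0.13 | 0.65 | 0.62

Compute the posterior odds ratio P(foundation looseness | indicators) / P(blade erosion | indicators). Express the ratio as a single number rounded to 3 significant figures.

0.0111

The normalizing constant cancels in an odds ratio, so compute prior × likelihood for the two hypotheses only:
  foundation looseness: 0.354 × 0.62 × 0.21 × 0.32 × 0.13 = 0.0019174
  blade erosion: 0.518 × 0.71 × 0.93 × 0.78 × 0.65 = 0.17341
Odds(foundation looseness : blade erosion) = 0.0019174 / 0.17341 ≈ 0.0111.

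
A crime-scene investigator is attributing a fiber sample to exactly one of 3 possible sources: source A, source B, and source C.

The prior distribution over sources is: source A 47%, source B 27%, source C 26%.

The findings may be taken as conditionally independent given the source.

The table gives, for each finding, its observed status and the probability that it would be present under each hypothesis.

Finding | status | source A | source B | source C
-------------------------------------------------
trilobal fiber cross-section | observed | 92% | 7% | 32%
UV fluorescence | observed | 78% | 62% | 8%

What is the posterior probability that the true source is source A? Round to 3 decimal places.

For each hypothesis, the unnormalized posterior weight is prior × product of the finding likelihoods:
  source A: 0.47 × 0.92 × 0.78 = 0.33727
  source B: 0.27 × 0.07 × 0.62 = 0.011718
  source C: 0.26 × 0.32 × 0.08 = 0.006656
The unnormalized weights sum to 0.35565.
P(source A | evidence) = 0.33727 / 0.35565 ≈ 0.948.

0.948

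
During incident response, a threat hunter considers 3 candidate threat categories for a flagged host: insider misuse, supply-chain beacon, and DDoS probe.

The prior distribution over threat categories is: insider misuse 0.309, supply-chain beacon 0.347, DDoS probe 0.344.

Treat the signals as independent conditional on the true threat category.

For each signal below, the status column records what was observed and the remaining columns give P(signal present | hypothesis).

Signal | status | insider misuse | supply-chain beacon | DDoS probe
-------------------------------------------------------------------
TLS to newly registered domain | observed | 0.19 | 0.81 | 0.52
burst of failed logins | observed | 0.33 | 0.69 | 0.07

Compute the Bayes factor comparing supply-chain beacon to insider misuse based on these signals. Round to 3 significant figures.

8.91

Take the product of per-signal likelihoods under each hypothesis, then divide.
  supply-chain beacon: 0.81 × 0.69 = 0.5589
  insider misuse: 0.19 × 0.33 = 0.0627
Bayes factor = 0.5589 / 0.0627 ≈ 8.91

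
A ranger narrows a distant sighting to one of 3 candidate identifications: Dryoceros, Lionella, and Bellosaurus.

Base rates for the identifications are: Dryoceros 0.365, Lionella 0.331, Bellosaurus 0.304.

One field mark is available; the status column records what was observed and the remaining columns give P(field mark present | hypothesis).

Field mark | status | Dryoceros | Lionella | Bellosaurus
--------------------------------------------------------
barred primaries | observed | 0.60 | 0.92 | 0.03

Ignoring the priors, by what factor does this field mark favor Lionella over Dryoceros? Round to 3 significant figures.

1.53

Likelihood of this field mark under each hypothesis:
  Lionella: 0.92
  Dryoceros: 0.6
Bayes factor = 0.92 / 0.6 ≈ 1.53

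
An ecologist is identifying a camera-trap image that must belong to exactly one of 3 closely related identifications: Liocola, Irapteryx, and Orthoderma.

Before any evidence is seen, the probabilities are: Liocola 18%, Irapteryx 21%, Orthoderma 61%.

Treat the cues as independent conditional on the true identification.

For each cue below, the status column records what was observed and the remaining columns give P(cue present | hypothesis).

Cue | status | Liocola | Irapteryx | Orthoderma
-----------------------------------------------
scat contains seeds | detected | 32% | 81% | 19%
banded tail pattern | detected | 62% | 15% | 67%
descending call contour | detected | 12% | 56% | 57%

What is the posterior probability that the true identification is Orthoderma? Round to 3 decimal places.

0.704

For each hypothesis, the unnormalized posterior weight is prior × product of the cue likelihoods:
  Liocola: 0.18 × 0.32 × 0.62 × 0.12 = 0.0042854
  Irapteryx: 0.21 × 0.81 × 0.15 × 0.56 = 0.014288
  Orthoderma: 0.61 × 0.19 × 0.67 × 0.57 = 0.044262
Marginal likelihood of the evidence = 0.062836.
P(Orthoderma | evidence) = 0.044262 / 0.062836 ≈ 0.704.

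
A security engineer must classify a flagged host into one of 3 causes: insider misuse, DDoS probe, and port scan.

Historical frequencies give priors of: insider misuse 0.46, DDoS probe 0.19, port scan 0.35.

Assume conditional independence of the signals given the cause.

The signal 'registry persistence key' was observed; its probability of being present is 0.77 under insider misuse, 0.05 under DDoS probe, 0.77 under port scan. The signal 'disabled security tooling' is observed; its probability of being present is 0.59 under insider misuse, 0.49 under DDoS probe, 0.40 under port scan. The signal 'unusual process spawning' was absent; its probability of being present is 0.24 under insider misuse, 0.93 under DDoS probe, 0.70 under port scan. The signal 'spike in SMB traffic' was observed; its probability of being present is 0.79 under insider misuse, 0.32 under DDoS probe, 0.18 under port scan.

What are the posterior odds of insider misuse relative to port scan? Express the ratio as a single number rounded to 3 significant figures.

21.6

Unnormalized posterior weight (prior times the signal likelihoods) for each of the two hypotheses (using 1 − P(present | H) for each absent signal):
  insider misuse: 0.46 × 0.77 × 0.59 × (1 − 0.24) × 0.79 = 0.12547
  port scan: 0.35 × 0.77 × 0.40 × (1 − 0.70) × 0.18 = 0.0058212
Posterior odds = 0.12547 / 0.0058212 ≈ 21.6.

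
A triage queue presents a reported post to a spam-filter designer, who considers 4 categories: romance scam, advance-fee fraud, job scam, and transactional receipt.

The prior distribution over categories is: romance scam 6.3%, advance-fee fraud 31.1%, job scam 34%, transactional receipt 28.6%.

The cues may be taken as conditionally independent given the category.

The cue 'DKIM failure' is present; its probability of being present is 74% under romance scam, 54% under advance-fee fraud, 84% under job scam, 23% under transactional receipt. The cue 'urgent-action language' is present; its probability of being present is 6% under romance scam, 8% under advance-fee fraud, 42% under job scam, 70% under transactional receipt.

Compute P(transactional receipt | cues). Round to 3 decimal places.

0.253

For each hypothesis, the unnormalized posterior weight is prior × product of the cue likelihoods:
  romance scam: 0.063 × 0.74 × 0.06 = 0.0027972
  advance-fee fraud: 0.311 × 0.54 × 0.08 = 0.013435
  job scam: 0.340 × 0.84 × 0.42 = 0.11995
  transactional receipt: 0.286 × 0.23 × 0.70 = 0.046046
Normalizing constant Z = 0.0027972 + 0.013435 + 0.11995 + 0.046046 = 0.18223.
P(transactional receipt | evidence) = 0.046046 / 0.18223 ≈ 0.253.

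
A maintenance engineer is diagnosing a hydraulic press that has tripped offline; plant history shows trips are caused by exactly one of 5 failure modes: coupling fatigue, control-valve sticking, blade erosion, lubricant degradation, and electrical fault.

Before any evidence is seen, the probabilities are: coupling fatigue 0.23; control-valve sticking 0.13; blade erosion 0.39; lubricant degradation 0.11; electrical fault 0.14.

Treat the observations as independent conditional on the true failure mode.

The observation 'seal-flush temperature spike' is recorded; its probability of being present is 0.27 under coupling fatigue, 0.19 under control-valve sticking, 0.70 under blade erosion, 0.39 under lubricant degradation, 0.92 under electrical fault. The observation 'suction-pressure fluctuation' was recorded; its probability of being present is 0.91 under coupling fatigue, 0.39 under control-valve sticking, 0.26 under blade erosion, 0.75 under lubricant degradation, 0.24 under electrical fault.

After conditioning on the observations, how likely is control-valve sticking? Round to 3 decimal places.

0.048

Multiply each prior by the joint likelihood of the evidence pattern:
  coupling fatigue: 0.23 × 0.27 × 0.91 = 0.056511
  control-valve sticking: 0.13 × 0.19 × 0.39 = 0.009633
  blade erosion: 0.39 × 0.70 × 0.26 = 0.07098
  lubricant degradation: 0.11 × 0.39 × 0.75 = 0.032175
  electrical fault: 0.14 × 0.92 × 0.24 = 0.030912
The unnormalized weights sum to 0.20021.
P(control-valve sticking | evidence) = 0.009633 / 0.20021 ≈ 0.048.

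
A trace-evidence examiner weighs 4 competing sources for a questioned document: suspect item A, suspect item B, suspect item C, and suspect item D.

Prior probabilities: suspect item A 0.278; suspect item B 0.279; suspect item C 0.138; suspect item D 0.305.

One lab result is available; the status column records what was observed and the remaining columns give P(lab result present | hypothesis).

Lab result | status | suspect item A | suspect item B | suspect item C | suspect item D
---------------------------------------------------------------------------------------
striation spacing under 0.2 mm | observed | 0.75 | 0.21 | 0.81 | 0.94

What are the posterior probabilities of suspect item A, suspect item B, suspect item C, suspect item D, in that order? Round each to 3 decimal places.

For each hypothesis, the unnormalized posterior weight is prior × likelihood:
  suspect item A: 0.278 × 0.75 = 0.2085
  suspect item B: 0.279 × 0.21 = 0.05859
  suspect item C: 0.138 × 0.81 = 0.11178
  suspect item D: 0.305 × 0.94 = 0.2867
Normalizing constant Z = 0.2085 + 0.05859 + 0.11178 + 0.2867 = 0.66557.
P(suspect item A | evidence) = 0.2085 / 0.66557 ≈ 0.313
P(suspect item B | evidence) = 0.05859 / 0.66557 ≈ 0.088
P(suspect item C | evidence) = 0.11178 / 0.66557 ≈ 0.168
P(suspect item D | evidence) = 0.2867 / 0.66557 ≈ 0.431

0.313, 0.088, 0.168, 0.431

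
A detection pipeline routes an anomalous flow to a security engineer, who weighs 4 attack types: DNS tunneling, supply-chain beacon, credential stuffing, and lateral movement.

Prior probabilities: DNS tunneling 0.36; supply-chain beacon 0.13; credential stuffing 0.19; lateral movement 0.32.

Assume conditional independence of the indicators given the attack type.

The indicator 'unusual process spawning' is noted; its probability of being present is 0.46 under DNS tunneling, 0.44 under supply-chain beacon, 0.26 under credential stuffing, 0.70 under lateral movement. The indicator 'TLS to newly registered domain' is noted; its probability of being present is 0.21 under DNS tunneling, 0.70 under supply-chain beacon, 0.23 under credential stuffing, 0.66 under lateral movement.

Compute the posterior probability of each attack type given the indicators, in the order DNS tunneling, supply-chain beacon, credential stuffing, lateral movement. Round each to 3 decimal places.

Multiply each prior by the joint likelihood of the indicator pattern:
  DNS tunneling: 0.36 × 0.46 × 0.21 = 0.034776
  supply-chain beacon: 0.13 × 0.44 × 0.70 = 0.04004
  credential stuffing: 0.19 × 0.26 × 0.23 = 0.011362
  lateral movement: 0.32 × 0.70 × 0.66 = 0.14784
Normalizing constant Z = 0.034776 + 0.04004 + 0.011362 + 0.14784 = 0.23402.
P(DNS tunneling | evidence) = 0.034776 / 0.23402 ≈ 0.149
P(supply-chain beacon | evidence) = 0.04004 / 0.23402 ≈ 0.171
P(credential stuffing | evidence) = 0.011362 / 0.23402 ≈ 0.049
P(lateral movement | evidence) = 0.14784 / 0.23402 ≈ 0.632

0.149, 0.171, 0.049, 0.632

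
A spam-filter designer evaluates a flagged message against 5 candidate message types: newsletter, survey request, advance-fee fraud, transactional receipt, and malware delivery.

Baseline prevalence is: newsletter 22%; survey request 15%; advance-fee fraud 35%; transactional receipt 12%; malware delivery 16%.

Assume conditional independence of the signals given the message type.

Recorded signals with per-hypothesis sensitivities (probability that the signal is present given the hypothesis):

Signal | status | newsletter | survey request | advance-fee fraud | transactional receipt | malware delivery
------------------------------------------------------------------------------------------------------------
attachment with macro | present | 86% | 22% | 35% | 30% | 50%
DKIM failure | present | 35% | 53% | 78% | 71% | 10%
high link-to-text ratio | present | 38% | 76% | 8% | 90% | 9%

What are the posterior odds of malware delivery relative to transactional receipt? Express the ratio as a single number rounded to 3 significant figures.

0.0313

Unnormalized posterior weight (prior times the signal likelihoods) for each of the two hypotheses:
  malware delivery: 0.16 × 0.50 × 0.10 × 0.09 = 0.00072
  transactional receipt: 0.12 × 0.30 × 0.71 × 0.90 = 0.023004
Posterior odds = 0.00072 / 0.023004 ≈ 0.0313.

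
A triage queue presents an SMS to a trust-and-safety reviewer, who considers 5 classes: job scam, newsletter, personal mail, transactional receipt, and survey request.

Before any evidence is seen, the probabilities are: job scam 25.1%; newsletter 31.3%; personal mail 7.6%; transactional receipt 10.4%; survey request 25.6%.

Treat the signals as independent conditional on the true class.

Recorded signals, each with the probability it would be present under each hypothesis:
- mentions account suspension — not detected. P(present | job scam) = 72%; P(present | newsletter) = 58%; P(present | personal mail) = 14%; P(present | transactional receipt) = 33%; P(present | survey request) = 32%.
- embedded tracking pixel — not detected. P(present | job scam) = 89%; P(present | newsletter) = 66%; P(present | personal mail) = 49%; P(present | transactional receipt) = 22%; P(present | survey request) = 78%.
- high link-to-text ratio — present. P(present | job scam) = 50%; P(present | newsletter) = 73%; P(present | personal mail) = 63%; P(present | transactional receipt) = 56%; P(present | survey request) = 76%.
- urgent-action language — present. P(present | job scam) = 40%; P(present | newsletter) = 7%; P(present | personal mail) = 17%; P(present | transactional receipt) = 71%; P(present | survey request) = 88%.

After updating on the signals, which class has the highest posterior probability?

Multiply each prior by the joint likelihood of the signal pattern (using 1 − P(present | H) for each absent signal):
  job scam: 0.251 × (1 − 0.72) × (1 − 0.89) × 0.50 × 0.40 = 0.0015462
  newsletter: 0.313 × (1 − 0.58) × (1 − 0.66) × 0.73 × 0.07 = 0.002284
  personal mail: 0.076 × (1 − 0.14) × (1 − 0.49) × 0.63 × 0.17 = 0.00357
  transactional receipt: 0.104 × (1 − 0.33) × (1 − 0.22) × 0.56 × 0.71 = 0.02161
  survey request: 0.256 × (1 − 0.32) × (1 − 0.78) × 0.76 × 0.88 = 0.025613
Normalizing constant Z = 0.0015462 + 0.002284 + 0.00357 + 0.02161 + 0.025613 = 0.054623.
P(job scam | evidence) ≈ 0.0015462 / 0.054623 ≈ 0.028
P(newsletter | evidence) ≈ 0.002284 / 0.054623 ≈ 0.042
P(personal mail | evidence) ≈ 0.00357 / 0.054623 ≈ 0.065
P(transactional receipt | evidence) ≈ 0.02161 / 0.054623 ≈ 0.396
P(survey request | evidence) ≈ 0.025613 / 0.054623 ≈ 0.469
The largest is 0.469, so survey request is most probable.

survey request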